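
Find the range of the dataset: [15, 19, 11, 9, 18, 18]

10

Step 1: Identify the maximum value: max = 19
Step 2: Identify the minimum value: min = 9
Step 3: Range = max - min = 19 - 9 = 10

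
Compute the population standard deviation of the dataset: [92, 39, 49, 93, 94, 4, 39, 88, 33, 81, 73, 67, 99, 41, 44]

27.8467

Step 1: Compute the mean: 62.4
Step 2: Sum of squared deviations from the mean: 11631.6
Step 3: Population variance = 11631.6 / 15 = 775.44
Step 4: Standard deviation = sqrt(775.44) = 27.8467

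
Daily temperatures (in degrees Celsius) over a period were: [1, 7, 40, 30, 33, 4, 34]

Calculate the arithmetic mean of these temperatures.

21.2857

Step 1: Sum all values: 1 + 7 + 40 + 30 + 33 + 4 + 34 = 149
Step 2: Count the number of values: n = 7
Step 3: Mean = sum / n = 149 / 7 = 21.2857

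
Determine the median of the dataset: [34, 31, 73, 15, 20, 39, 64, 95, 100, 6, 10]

34

Step 1: Sort the data in ascending order: [6, 10, 15, 20, 31, 34, 39, 64, 73, 95, 100]
Step 2: The number of values is n = 11.
Step 3: Since n is odd, the median is the middle value at position 6: 34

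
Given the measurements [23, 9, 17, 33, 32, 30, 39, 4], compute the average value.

23.375

Step 1: Sum all values: 23 + 9 + 17 + 33 + 32 + 30 + 39 + 4 = 187
Step 2: Count the number of values: n = 8
Step 3: Mean = sum / n = 187 / 8 = 23.375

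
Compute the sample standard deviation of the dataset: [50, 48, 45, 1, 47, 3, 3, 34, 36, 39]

20.1836

Step 1: Compute the mean: 30.6
Step 2: Sum of squared deviations from the mean: 3666.4
Step 3: Sample variance = 3666.4 / 9 = 407.3778
Step 4: Standard deviation = sqrt(407.3778) = 20.1836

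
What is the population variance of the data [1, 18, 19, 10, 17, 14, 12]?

33.1429

Step 1: Compute the mean: (1 + 18 + 19 + 10 + 17 + 14 + 12) / 7 = 13
Step 2: Compute squared deviations from the mean:
  (1 - 13)^2 = 144
  (18 - 13)^2 = 25
  (19 - 13)^2 = 36
  (10 - 13)^2 = 9
  (17 - 13)^2 = 16
  (14 - 13)^2 = 1
  (12 - 13)^2 = 1
Step 3: Sum of squared deviations = 232
Step 4: Population variance = 232 / 7 = 33.1429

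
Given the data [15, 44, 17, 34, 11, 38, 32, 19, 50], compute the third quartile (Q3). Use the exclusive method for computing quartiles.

41

Step 1: Sort the data: [11, 15, 17, 19, 32, 34, 38, 44, 50]
Step 2: n = 9
Step 3: Using the exclusive quartile method:
  Q1 = 16
  Q2 (median) = 32
  Q3 = 41
  IQR = Q3 - Q1 = 41 - 16 = 25
Step 4: Q3 = 41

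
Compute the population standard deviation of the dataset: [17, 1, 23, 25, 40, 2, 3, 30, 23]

12.8994

Step 1: Compute the mean: 18.2222
Step 2: Sum of squared deviations from the mean: 1497.5556
Step 3: Population variance = 1497.5556 / 9 = 166.3951
Step 4: Standard deviation = sqrt(166.3951) = 12.8994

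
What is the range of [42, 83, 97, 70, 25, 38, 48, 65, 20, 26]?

77

Step 1: Identify the maximum value: max = 97
Step 2: Identify the minimum value: min = 20
Step 3: Range = max - min = 97 - 20 = 77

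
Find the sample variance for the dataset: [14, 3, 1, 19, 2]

66.7

Step 1: Compute the mean: (14 + 3 + 1 + 19 + 2) / 5 = 7.8
Step 2: Compute squared deviations from the mean:
  (14 - 7.8)^2 = 38.44
  (3 - 7.8)^2 = 23.04
  (1 - 7.8)^2 = 46.24
  (19 - 7.8)^2 = 125.44
  (2 - 7.8)^2 = 33.64
Step 3: Sum of squared deviations = 266.8
Step 4: Sample variance = 266.8 / 4 = 66.7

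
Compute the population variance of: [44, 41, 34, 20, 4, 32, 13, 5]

218.8594

Step 1: Compute the mean: (44 + 41 + 34 + 20 + 4 + 32 + 13 + 5) / 8 = 24.125
Step 2: Compute squared deviations from the mean:
  (44 - 24.125)^2 = 395.0156
  (41 - 24.125)^2 = 284.7656
  (34 - 24.125)^2 = 97.5156
  (20 - 24.125)^2 = 17.0156
  (4 - 24.125)^2 = 405.0156
  (32 - 24.125)^2 = 62.0156
  (13 - 24.125)^2 = 123.7656
  (5 - 24.125)^2 = 365.7656
Step 3: Sum of squared deviations = 1750.875
Step 4: Population variance = 1750.875 / 8 = 218.8594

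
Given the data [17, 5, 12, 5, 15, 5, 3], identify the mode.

5

Step 1: Count the frequency of each value:
  3: appears 1 time(s)
  5: appears 3 time(s)
  12: appears 1 time(s)
  15: appears 1 time(s)
  17: appears 1 time(s)
Step 2: The value 5 appears most frequently (3 times).
Step 3: Mode = 5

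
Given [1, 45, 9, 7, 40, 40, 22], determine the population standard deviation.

16.8934

Step 1: Compute the mean: 23.4286
Step 2: Sum of squared deviations from the mean: 1997.7143
Step 3: Population variance = 1997.7143 / 7 = 285.3878
Step 4: Standard deviation = sqrt(285.3878) = 16.8934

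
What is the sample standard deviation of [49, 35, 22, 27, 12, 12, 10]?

14.3925

Step 1: Compute the mean: 23.8571
Step 2: Sum of squared deviations from the mean: 1242.8571
Step 3: Sample variance = 1242.8571 / 6 = 207.1429
Step 4: Standard deviation = sqrt(207.1429) = 14.3925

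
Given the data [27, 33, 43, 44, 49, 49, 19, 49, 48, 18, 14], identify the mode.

49

Step 1: Count the frequency of each value:
  14: appears 1 time(s)
  18: appears 1 time(s)
  19: appears 1 time(s)
  27: appears 1 time(s)
  33: appears 1 time(s)
  43: appears 1 time(s)
  44: appears 1 time(s)
  48: appears 1 time(s)
  49: appears 3 time(s)
Step 2: The value 49 appears most frequently (3 times).
Step 3: Mode = 49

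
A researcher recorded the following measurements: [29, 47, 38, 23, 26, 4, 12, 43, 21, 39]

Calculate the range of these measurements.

43

Step 1: Identify the maximum value: max = 47
Step 2: Identify the minimum value: min = 4
Step 3: Range = max - min = 47 - 4 = 43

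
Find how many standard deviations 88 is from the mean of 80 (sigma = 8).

1

Step 1: Recall the z-score formula: z = (x - mu) / sigma
Step 2: Substitute values: z = (88 - 80) / 8
Step 3: z = 8 / 8 = 1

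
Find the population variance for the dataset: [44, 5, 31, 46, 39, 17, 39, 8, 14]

229.7778

Step 1: Compute the mean: (44 + 5 + 31 + 46 + 39 + 17 + 39 + 8 + 14) / 9 = 27
Step 2: Compute squared deviations from the mean:
  (44 - 27)^2 = 289
  (5 - 27)^2 = 484
  (31 - 27)^2 = 16
  (46 - 27)^2 = 361
  (39 - 27)^2 = 144
  (17 - 27)^2 = 100
  (39 - 27)^2 = 144
  (8 - 27)^2 = 361
  (14 - 27)^2 = 169
Step 3: Sum of squared deviations = 2068
Step 4: Population variance = 2068 / 9 = 229.7778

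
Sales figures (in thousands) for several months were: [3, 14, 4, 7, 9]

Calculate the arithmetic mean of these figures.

7.4

Step 1: Sum all values: 3 + 14 + 4 + 7 + 9 = 37
Step 2: Count the number of values: n = 5
Step 3: Mean = sum / n = 37 / 5 = 7.4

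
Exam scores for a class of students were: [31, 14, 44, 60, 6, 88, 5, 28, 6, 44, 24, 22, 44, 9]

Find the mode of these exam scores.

44

Step 1: Count the frequency of each value:
  5: appears 1 time(s)
  6: appears 2 time(s)
  9: appears 1 time(s)
  14: appears 1 time(s)
  22: appears 1 time(s)
  24: appears 1 time(s)
  28: appears 1 time(s)
  31: appears 1 time(s)
  44: appears 3 time(s)
  60: appears 1 time(s)
  88: appears 1 time(s)
Step 2: The value 44 appears most frequently (3 times).
Step 3: Mode = 44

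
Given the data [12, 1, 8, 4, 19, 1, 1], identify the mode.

1

Step 1: Count the frequency of each value:
  1: appears 3 time(s)
  4: appears 1 time(s)
  8: appears 1 time(s)
  12: appears 1 time(s)
  19: appears 1 time(s)
Step 2: The value 1 appears most frequently (3 times).
Step 3: Mode = 1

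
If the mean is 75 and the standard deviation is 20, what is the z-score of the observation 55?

-1

Step 1: Recall the z-score formula: z = (x - mu) / sigma
Step 2: Substitute values: z = (55 - 75) / 20
Step 3: z = -20 / 20 = -1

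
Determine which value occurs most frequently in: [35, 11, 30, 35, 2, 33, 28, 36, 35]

35

Step 1: Count the frequency of each value:
  2: appears 1 time(s)
  11: appears 1 time(s)
  28: appears 1 time(s)
  30: appears 1 time(s)
  33: appears 1 time(s)
  35: appears 3 time(s)
  36: appears 1 time(s)
Step 2: The value 35 appears most frequently (3 times).
Step 3: Mode = 35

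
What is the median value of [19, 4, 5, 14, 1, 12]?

8.5

Step 1: Sort the data in ascending order: [1, 4, 5, 12, 14, 19]
Step 2: The number of values is n = 6.
Step 3: Since n is even, the median is the average of positions 3 and 4:
  Median = (5 + 12) / 2 = 8.5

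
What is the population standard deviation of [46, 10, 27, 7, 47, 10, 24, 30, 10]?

14.6523

Step 1: Compute the mean: 23.4444
Step 2: Sum of squared deviations from the mean: 1932.2222
Step 3: Population variance = 1932.2222 / 9 = 214.6914
Step 4: Standard deviation = sqrt(214.6914) = 14.6523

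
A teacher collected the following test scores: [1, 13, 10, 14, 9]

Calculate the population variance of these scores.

21.04

Step 1: Compute the mean: (1 + 13 + 10 + 14 + 9) / 5 = 9.4
Step 2: Compute squared deviations from the mean:
  (1 - 9.4)^2 = 70.56
  (13 - 9.4)^2 = 12.96
  (10 - 9.4)^2 = 0.36
  (14 - 9.4)^2 = 21.16
  (9 - 9.4)^2 = 0.16
Step 3: Sum of squared deviations = 105.2
Step 4: Population variance = 105.2 / 5 = 21.04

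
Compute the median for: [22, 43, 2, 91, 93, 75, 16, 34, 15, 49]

38.5

Step 1: Sort the data in ascending order: [2, 15, 16, 22, 34, 43, 49, 75, 91, 93]
Step 2: The number of values is n = 10.
Step 3: Since n is even, the median is the average of positions 5 and 6:
  Median = (34 + 43) / 2 = 38.5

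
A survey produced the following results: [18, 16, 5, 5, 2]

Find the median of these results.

5

Step 1: Sort the data in ascending order: [2, 5, 5, 16, 18]
Step 2: The number of values is n = 5.
Step 3: Since n is odd, the median is the middle value at position 3: 5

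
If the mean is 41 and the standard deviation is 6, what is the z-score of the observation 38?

-0.5

Step 1: Recall the z-score formula: z = (x - mu) / sigma
Step 2: Substitute values: z = (38 - 41) / 6
Step 3: z = -3 / 6 = -0.5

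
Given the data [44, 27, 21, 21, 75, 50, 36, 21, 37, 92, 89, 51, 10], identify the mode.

21

Step 1: Count the frequency of each value:
  10: appears 1 time(s)
  21: appears 3 time(s)
  27: appears 1 time(s)
  36: appears 1 time(s)
  37: appears 1 time(s)
  44: appears 1 time(s)
  50: appears 1 time(s)
  51: appears 1 time(s)
  75: appears 1 time(s)
  89: appears 1 time(s)
  92: appears 1 time(s)
Step 2: The value 21 appears most frequently (3 times).
Step 3: Mode = 21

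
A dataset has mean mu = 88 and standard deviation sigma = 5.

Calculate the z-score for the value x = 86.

-0.4

Step 1: Recall the z-score formula: z = (x - mu) / sigma
Step 2: Substitute values: z = (86 - 88) / 5
Step 3: z = -2 / 5 = -0.4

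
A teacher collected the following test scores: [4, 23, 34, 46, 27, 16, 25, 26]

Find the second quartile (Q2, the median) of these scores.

25.5

Step 1: Sort the data: [4, 16, 23, 25, 26, 27, 34, 46]
Step 2: n = 8
Step 3: Q2 is the median. Since n is even, it is the average of the values at positions 4 and 5:
  Q2 = (25 + 26) / 2 = 25.5
Step 4: Q2 = 25.5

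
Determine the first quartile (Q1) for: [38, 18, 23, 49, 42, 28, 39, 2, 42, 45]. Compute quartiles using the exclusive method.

21.75

Step 1: Sort the data: [2, 18, 23, 28, 38, 39, 42, 42, 45, 49]
Step 2: n = 10
Step 3: Using the exclusive quartile method:
  Q1 = 21.75
  Q2 (median) = 38.5
  Q3 = 42.75
  IQR = Q3 - Q1 = 42.75 - 21.75 = 21
Step 4: Q1 = 21.75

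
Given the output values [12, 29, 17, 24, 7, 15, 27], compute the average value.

18.7143

Step 1: Sum all values: 12 + 29 + 17 + 24 + 7 + 15 + 27 = 131
Step 2: Count the number of values: n = 7
Step 3: Mean = sum / n = 131 / 7 = 18.7143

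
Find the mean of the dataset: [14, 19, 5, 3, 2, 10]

8.8333

Step 1: Sum all values: 14 + 19 + 5 + 3 + 2 + 10 = 53
Step 2: Count the number of values: n = 6
Step 3: Mean = sum / n = 53 / 6 = 8.8333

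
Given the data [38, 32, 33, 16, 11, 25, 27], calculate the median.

27

Step 1: Sort the data in ascending order: [11, 16, 25, 27, 32, 33, 38]
Step 2: The number of values is n = 7.
Step 3: Since n is odd, the median is the middle value at position 4: 27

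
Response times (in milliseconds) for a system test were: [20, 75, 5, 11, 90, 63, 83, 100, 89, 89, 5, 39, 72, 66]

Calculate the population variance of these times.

1109.9439

Step 1: Compute the mean: (20 + 75 + 5 + 11 + 90 + 63 + 83 + 100 + 89 + 89 + 5 + 39 + 72 + 66) / 14 = 57.6429
Step 2: Compute squared deviations from the mean:
  (20 - 57.6429)^2 = 1416.9847
  (75 - 57.6429)^2 = 301.2704
  (5 - 57.6429)^2 = 2771.2704
  (11 - 57.6429)^2 = 2175.5561
  (90 - 57.6429)^2 = 1046.9847
  (63 - 57.6429)^2 = 28.699
  (83 - 57.6429)^2 = 642.9847
  (100 - 57.6429)^2 = 1794.1276
  (89 - 57.6429)^2 = 983.2704
  (89 - 57.6429)^2 = 983.2704
  (5 - 57.6429)^2 = 2771.2704
  (39 - 57.6429)^2 = 347.5561
  (72 - 57.6429)^2 = 206.1276
  (66 - 57.6429)^2 = 69.8418
Step 3: Sum of squared deviations = 15539.2143
Step 4: Population variance = 15539.2143 / 14 = 1109.9439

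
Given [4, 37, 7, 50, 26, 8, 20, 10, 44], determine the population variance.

266.0988

Step 1: Compute the mean: (4 + 37 + 7 + 50 + 26 + 8 + 20 + 10 + 44) / 9 = 22.8889
Step 2: Compute squared deviations from the mean:
  (4 - 22.8889)^2 = 356.7901
  (37 - 22.8889)^2 = 199.1235
  (7 - 22.8889)^2 = 252.4568
  (50 - 22.8889)^2 = 735.0123
  (26 - 22.8889)^2 = 9.679
  (8 - 22.8889)^2 = 221.679
  (20 - 22.8889)^2 = 8.3457
  (10 - 22.8889)^2 = 166.1235
  (44 - 22.8889)^2 = 445.679
Step 3: Sum of squared deviations = 2394.8889
Step 4: Population variance = 2394.8889 / 9 = 266.0988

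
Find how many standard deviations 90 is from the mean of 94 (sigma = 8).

-0.5

Step 1: Recall the z-score formula: z = (x - mu) / sigma
Step 2: Substitute values: z = (90 - 94) / 8
Step 3: z = -4 / 8 = -0.5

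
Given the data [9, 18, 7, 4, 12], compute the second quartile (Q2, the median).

9

Step 1: Sort the data: [4, 7, 9, 12, 18]
Step 2: n = 5
Step 3: Q2 is the median. Since n is odd, it is the middle value at position 3: 9
Step 4: Q2 = 9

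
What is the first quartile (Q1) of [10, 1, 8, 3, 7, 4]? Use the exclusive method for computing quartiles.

2.5

Step 1: Sort the data: [1, 3, 4, 7, 8, 10]
Step 2: n = 6
Step 3: Using the exclusive quartile method:
  Q1 = 2.5
  Q2 (median) = 5.5
  Q3 = 8.5
  IQR = Q3 - Q1 = 8.5 - 2.5 = 6
Step 4: Q1 = 2.5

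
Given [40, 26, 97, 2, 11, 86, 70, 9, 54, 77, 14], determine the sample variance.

1175.5636

Step 1: Compute the mean: (40 + 26 + 97 + 2 + 11 + 86 + 70 + 9 + 54 + 77 + 14) / 11 = 44.1818
Step 2: Compute squared deviations from the mean:
  (40 - 44.1818)^2 = 17.4876
  (26 - 44.1818)^2 = 330.5785
  (97 - 44.1818)^2 = 2789.7603
  (2 - 44.1818)^2 = 1779.3058
  (11 - 44.1818)^2 = 1101.0331
  (86 - 44.1818)^2 = 1748.7603
  (70 - 44.1818)^2 = 666.5785
  (9 - 44.1818)^2 = 1237.7603
  (54 - 44.1818)^2 = 96.3967
  (77 - 44.1818)^2 = 1077.0331
  (14 - 44.1818)^2 = 910.9421
Step 3: Sum of squared deviations = 11755.6364
Step 4: Sample variance = 11755.6364 / 10 = 1175.5636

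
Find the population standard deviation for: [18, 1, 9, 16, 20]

6.9685

Step 1: Compute the mean: 12.8
Step 2: Sum of squared deviations from the mean: 242.8
Step 3: Population variance = 242.8 / 5 = 48.56
Step 4: Standard deviation = sqrt(48.56) = 6.9685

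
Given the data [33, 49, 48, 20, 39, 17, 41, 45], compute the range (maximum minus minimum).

32

Step 1: Identify the maximum value: max = 49
Step 2: Identify the minimum value: min = 17
Step 3: Range = max - min = 49 - 17 = 32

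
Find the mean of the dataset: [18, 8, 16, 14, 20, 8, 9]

13.2857

Step 1: Sum all values: 18 + 8 + 16 + 14 + 20 + 8 + 9 = 93
Step 2: Count the number of values: n = 7
Step 3: Mean = sum / n = 93 / 7 = 13.2857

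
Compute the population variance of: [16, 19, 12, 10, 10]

12.64

Step 1: Compute the mean: (16 + 19 + 12 + 10 + 10) / 5 = 13.4
Step 2: Compute squared deviations from the mean:
  (16 - 13.4)^2 = 6.76
  (19 - 13.4)^2 = 31.36
  (12 - 13.4)^2 = 1.96
  (10 - 13.4)^2 = 11.56
  (10 - 13.4)^2 = 11.56
Step 3: Sum of squared deviations = 63.2
Step 4: Population variance = 63.2 / 5 = 12.64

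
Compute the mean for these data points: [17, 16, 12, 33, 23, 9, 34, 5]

18.625

Step 1: Sum all values: 17 + 16 + 12 + 33 + 23 + 9 + 34 + 5 = 149
Step 2: Count the number of values: n = 8
Step 3: Mean = sum / n = 149 / 8 = 18.625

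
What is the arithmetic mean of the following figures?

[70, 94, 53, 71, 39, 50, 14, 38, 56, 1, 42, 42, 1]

43.9231

Step 1: Sum all values: 70 + 94 + 53 + 71 + 39 + 50 + 14 + 38 + 56 + 1 + 42 + 42 + 1 = 571
Step 2: Count the number of values: n = 13
Step 3: Mean = sum / n = 571 / 13 = 43.9231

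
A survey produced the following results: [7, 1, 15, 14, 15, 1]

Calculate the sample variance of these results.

45.7667

Step 1: Compute the mean: (7 + 1 + 15 + 14 + 15 + 1) / 6 = 8.8333
Step 2: Compute squared deviations from the mean:
  (7 - 8.8333)^2 = 3.3611
  (1 - 8.8333)^2 = 61.3611
  (15 - 8.8333)^2 = 38.0278
  (14 - 8.8333)^2 = 26.6944
  (15 - 8.8333)^2 = 38.0278
  (1 - 8.8333)^2 = 61.3611
Step 3: Sum of squared deviations = 228.8333
Step 4: Sample variance = 228.8333 / 5 = 45.7667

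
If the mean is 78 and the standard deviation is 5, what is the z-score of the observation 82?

0.8

Step 1: Recall the z-score formula: z = (x - mu) / sigma
Step 2: Substitute values: z = (82 - 78) / 5
Step 3: z = 4 / 5 = 0.8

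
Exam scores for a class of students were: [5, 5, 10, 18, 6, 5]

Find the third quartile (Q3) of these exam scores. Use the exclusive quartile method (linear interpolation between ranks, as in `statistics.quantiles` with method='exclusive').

12

Step 1: Sort the data: [5, 5, 5, 6, 10, 18]
Step 2: n = 6
Step 3: Using the exclusive quartile method:
  Q1 = 5
  Q2 (median) = 5.5
  Q3 = 12
  IQR = Q3 - Q1 = 12 - 5 = 7
Step 4: Q3 = 12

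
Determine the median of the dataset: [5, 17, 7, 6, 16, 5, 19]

7

Step 1: Sort the data in ascending order: [5, 5, 6, 7, 16, 17, 19]
Step 2: The number of values is n = 7.
Step 3: Since n is odd, the median is the middle value at position 4: 7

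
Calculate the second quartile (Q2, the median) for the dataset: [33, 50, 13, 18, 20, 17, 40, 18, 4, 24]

19

Step 1: Sort the data: [4, 13, 17, 18, 18, 20, 24, 33, 40, 50]
Step 2: n = 10
Step 3: Q2 is the median. Since n is even, it is the average of the values at positions 5 and 6:
  Q2 = (18 + 20) / 2 = 19
Step 4: Q2 = 19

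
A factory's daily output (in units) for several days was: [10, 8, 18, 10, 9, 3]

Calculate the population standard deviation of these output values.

4.4222

Step 1: Compute the mean: 9.6667
Step 2: Sum of squared deviations from the mean: 117.3333
Step 3: Population variance = 117.3333 / 6 = 19.5556
Step 4: Standard deviation = sqrt(19.5556) = 4.4222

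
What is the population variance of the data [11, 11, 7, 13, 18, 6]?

15.6667

Step 1: Compute the mean: (11 + 11 + 7 + 13 + 18 + 6) / 6 = 11
Step 2: Compute squared deviations from the mean:
  (11 - 11)^2 = 0
  (11 - 11)^2 = 0
  (7 - 11)^2 = 16
  (13 - 11)^2 = 4
  (18 - 11)^2 = 49
  (6 - 11)^2 = 25
Step 3: Sum of squared deviations = 94
Step 4: Population variance = 94 / 6 = 15.6667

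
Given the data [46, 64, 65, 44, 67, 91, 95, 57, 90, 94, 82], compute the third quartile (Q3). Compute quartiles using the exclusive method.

91

Step 1: Sort the data: [44, 46, 57, 64, 65, 67, 82, 90, 91, 94, 95]
Step 2: n = 11
Step 3: Using the exclusive quartile method:
  Q1 = 57
  Q2 (median) = 67
  Q3 = 91
  IQR = Q3 - Q1 = 91 - 57 = 34
Step 4: Q3 = 91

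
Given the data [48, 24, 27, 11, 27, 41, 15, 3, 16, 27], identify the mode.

27

Step 1: Count the frequency of each value:
  3: appears 1 time(s)
  11: appears 1 time(s)
  15: appears 1 time(s)
  16: appears 1 time(s)
  24: appears 1 time(s)
  27: appears 3 time(s)
  41: appears 1 time(s)
  48: appears 1 time(s)
Step 2: The value 27 appears most frequently (3 times).
Step 3: Mode = 27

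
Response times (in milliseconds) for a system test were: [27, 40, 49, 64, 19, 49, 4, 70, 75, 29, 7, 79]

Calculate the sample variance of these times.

674.0606

Step 1: Compute the mean: (27 + 40 + 49 + 64 + 19 + 49 + 4 + 70 + 75 + 29 + 7 + 79) / 12 = 42.6667
Step 2: Compute squared deviations from the mean:
  (27 - 42.6667)^2 = 245.4444
  (40 - 42.6667)^2 = 7.1111
  (49 - 42.6667)^2 = 40.1111
  (64 - 42.6667)^2 = 455.1111
  (19 - 42.6667)^2 = 560.1111
  (49 - 42.6667)^2 = 40.1111
  (4 - 42.6667)^2 = 1495.1111
  (70 - 42.6667)^2 = 747.1111
  (75 - 42.6667)^2 = 1045.4444
  (29 - 42.6667)^2 = 186.7778
  (7 - 42.6667)^2 = 1272.1111
  (79 - 42.6667)^2 = 1320.1111
Step 3: Sum of squared deviations = 7414.6667
Step 4: Sample variance = 7414.6667 / 11 = 674.0606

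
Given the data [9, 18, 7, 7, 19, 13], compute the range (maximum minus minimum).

12

Step 1: Identify the maximum value: max = 19
Step 2: Identify the minimum value: min = 7
Step 3: Range = max - min = 19 - 7 = 12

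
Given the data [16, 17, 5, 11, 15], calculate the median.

15

Step 1: Sort the data in ascending order: [5, 11, 15, 16, 17]
Step 2: The number of values is n = 5.
Step 3: Since n is odd, the median is the middle value at position 3: 15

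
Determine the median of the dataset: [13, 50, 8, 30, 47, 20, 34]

30

Step 1: Sort the data in ascending order: [8, 13, 20, 30, 34, 47, 50]
Step 2: The number of values is n = 7.
Step 3: Since n is odd, the median is the middle value at position 4: 30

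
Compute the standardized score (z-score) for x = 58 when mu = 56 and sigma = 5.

0.4

Step 1: Recall the z-score formula: z = (x - mu) / sigma
Step 2: Substitute values: z = (58 - 56) / 5
Step 3: z = 2 / 5 = 0.4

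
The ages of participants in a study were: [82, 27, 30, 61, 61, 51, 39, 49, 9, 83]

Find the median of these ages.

50

Step 1: Sort the data in ascending order: [9, 27, 30, 39, 49, 51, 61, 61, 82, 83]
Step 2: The number of values is n = 10.
Step 3: Since n is even, the median is the average of positions 5 and 6:
  Median = (49 + 51) / 2 = 50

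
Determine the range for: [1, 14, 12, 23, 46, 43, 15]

45

Step 1: Identify the maximum value: max = 46
Step 2: Identify the minimum value: min = 1
Step 3: Range = max - min = 46 - 1 = 45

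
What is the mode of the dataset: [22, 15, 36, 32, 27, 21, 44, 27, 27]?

27

Step 1: Count the frequency of each value:
  15: appears 1 time(s)
  21: appears 1 time(s)
  22: appears 1 time(s)
  27: appears 3 time(s)
  32: appears 1 time(s)
  36: appears 1 time(s)
  44: appears 1 time(s)
Step 2: The value 27 appears most frequently (3 times).
Step 3: Mode = 27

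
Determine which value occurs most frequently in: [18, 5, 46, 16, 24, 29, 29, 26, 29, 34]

29

Step 1: Count the frequency of each value:
  5: appears 1 time(s)
  16: appears 1 time(s)
  18: appears 1 time(s)
  24: appears 1 time(s)
  26: appears 1 time(s)
  29: appears 3 time(s)
  34: appears 1 time(s)
  46: appears 1 time(s)
Step 2: The value 29 appears most frequently (3 times).
Step 3: Mode = 29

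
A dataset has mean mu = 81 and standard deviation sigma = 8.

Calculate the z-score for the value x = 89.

1

Step 1: Recall the z-score formula: z = (x - mu) / sigma
Step 2: Substitute values: z = (89 - 81) / 8
Step 3: z = 8 / 8 = 1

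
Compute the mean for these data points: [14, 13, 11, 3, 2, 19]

10.3333

Step 1: Sum all values: 14 + 13 + 11 + 3 + 2 + 19 = 62
Step 2: Count the number of values: n = 6
Step 3: Mean = sum / n = 62 / 6 = 10.3333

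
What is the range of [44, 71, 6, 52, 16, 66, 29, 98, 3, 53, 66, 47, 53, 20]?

95

Step 1: Identify the maximum value: max = 98
Step 2: Identify the minimum value: min = 3
Step 3: Range = max - min = 98 - 3 = 95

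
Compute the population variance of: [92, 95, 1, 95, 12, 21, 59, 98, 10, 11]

1600.24

Step 1: Compute the mean: (92 + 95 + 1 + 95 + 12 + 21 + 59 + 98 + 10 + 11) / 10 = 49.4
Step 2: Compute squared deviations from the mean:
  (92 - 49.4)^2 = 1814.76
  (95 - 49.4)^2 = 2079.36
  (1 - 49.4)^2 = 2342.56
  (95 - 49.4)^2 = 2079.36
  (12 - 49.4)^2 = 1398.76
  (21 - 49.4)^2 = 806.56
  (59 - 49.4)^2 = 92.16
  (98 - 49.4)^2 = 2361.96
  (10 - 49.4)^2 = 1552.36
  (11 - 49.4)^2 = 1474.56
Step 3: Sum of squared deviations = 16002.4
Step 4: Population variance = 16002.4 / 10 = 1600.24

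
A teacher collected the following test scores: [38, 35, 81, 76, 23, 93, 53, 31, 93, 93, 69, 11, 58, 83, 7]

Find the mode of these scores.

93

Step 1: Count the frequency of each value:
  7: appears 1 time(s)
  11: appears 1 time(s)
  23: appears 1 time(s)
  31: appears 1 time(s)
  35: appears 1 time(s)
  38: appears 1 time(s)
  53: appears 1 time(s)
  58: appears 1 time(s)
  69: appears 1 time(s)
  76: appears 1 time(s)
  81: appears 1 time(s)
  83: appears 1 time(s)
  93: appears 3 time(s)
Step 2: The value 93 appears most frequently (3 times).
Step 3: Mode = 93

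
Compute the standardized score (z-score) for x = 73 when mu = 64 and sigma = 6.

1.5

Step 1: Recall the z-score formula: z = (x - mu) / sigma
Step 2: Substitute values: z = (73 - 64) / 6
Step 3: z = 9 / 6 = 1.5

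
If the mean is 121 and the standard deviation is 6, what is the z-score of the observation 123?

0.3333

Step 1: Recall the z-score formula: z = (x - mu) / sigma
Step 2: Substitute values: z = (123 - 121) / 6
Step 3: z = 2 / 6 = 0.3333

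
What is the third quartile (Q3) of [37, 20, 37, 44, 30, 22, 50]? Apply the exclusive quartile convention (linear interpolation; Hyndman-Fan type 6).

44

Step 1: Sort the data: [20, 22, 30, 37, 37, 44, 50]
Step 2: n = 7
Step 3: Using the exclusive quartile method:
  Q1 = 22
  Q2 (median) = 37
  Q3 = 44
  IQR = Q3 - Q1 = 44 - 22 = 22
Step 4: Q3 = 44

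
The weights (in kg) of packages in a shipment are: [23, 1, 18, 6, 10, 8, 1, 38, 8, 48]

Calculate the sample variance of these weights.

252.7667

Step 1: Compute the mean: (23 + 1 + 18 + 6 + 10 + 8 + 1 + 38 + 8 + 48) / 10 = 16.1
Step 2: Compute squared deviations from the mean:
  (23 - 16.1)^2 = 47.61
  (1 - 16.1)^2 = 228.01
  (18 - 16.1)^2 = 3.61
  (6 - 16.1)^2 = 102.01
  (10 - 16.1)^2 = 37.21
  (8 - 16.1)^2 = 65.61
  (1 - 16.1)^2 = 228.01
  (38 - 16.1)^2 = 479.61
  (8 - 16.1)^2 = 65.61
  (48 - 16.1)^2 = 1017.61
Step 3: Sum of squared deviations = 2274.9
Step 4: Sample variance = 2274.9 / 9 = 252.7667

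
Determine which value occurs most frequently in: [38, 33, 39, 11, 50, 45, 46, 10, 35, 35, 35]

35

Step 1: Count the frequency of each value:
  10: appears 1 time(s)
  11: appears 1 time(s)
  33: appears 1 time(s)
  35: appears 3 time(s)
  38: appears 1 time(s)
  39: appears 1 time(s)
  45: appears 1 time(s)
  46: appears 1 time(s)
  50: appears 1 time(s)
Step 2: The value 35 appears most frequently (3 times).
Step 3: Mode = 35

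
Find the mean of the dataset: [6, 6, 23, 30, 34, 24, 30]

21.8571

Step 1: Sum all values: 6 + 6 + 23 + 30 + 34 + 24 + 30 = 153
Step 2: Count the number of values: n = 7
Step 3: Mean = sum / n = 153 / 7 = 21.8571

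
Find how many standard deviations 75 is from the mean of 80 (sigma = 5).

-1

Step 1: Recall the z-score formula: z = (x - mu) / sigma
Step 2: Substitute values: z = (75 - 80) / 5
Step 3: z = -5 / 5 = -1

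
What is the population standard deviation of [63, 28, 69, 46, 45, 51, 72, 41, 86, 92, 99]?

21.8443

Step 1: Compute the mean: 62.9091
Step 2: Sum of squared deviations from the mean: 5248.9091
Step 3: Population variance = 5248.9091 / 11 = 477.1736
Step 4: Standard deviation = sqrt(477.1736) = 21.8443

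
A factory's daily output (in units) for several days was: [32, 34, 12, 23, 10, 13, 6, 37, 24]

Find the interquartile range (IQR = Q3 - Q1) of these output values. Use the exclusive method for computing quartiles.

22

Step 1: Sort the data: [6, 10, 12, 13, 23, 24, 32, 34, 37]
Step 2: n = 9
Step 3: Using the exclusive quartile method:
  Q1 = 11
  Q2 (median) = 23
  Q3 = 33
  IQR = Q3 - Q1 = 33 - 11 = 22
Step 4: IQR = 22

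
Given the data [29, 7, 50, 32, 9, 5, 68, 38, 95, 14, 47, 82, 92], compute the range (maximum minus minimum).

90

Step 1: Identify the maximum value: max = 95
Step 2: Identify the minimum value: min = 5
Step 3: Range = max - min = 95 - 5 = 90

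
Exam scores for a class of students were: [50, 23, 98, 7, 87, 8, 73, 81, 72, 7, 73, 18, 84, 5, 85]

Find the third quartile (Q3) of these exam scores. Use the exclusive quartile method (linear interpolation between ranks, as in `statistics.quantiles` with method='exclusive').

84

Step 1: Sort the data: [5, 7, 7, 8, 18, 23, 50, 72, 73, 73, 81, 84, 85, 87, 98]
Step 2: n = 15
Step 3: Using the exclusive quartile method:
  Q1 = 8
  Q2 (median) = 72
  Q3 = 84
  IQR = Q3 - Q1 = 84 - 8 = 76
Step 4: Q3 = 84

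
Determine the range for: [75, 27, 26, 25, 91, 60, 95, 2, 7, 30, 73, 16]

93

Step 1: Identify the maximum value: max = 95
Step 2: Identify the minimum value: min = 2
Step 3: Range = max - min = 95 - 2 = 93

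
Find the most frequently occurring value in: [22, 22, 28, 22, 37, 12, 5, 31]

22

Step 1: Count the frequency of each value:
  5: appears 1 time(s)
  12: appears 1 time(s)
  22: appears 3 time(s)
  28: appears 1 time(s)
  31: appears 1 time(s)
  37: appears 1 time(s)
Step 2: The value 22 appears most frequently (3 times).
Step 3: Mode = 22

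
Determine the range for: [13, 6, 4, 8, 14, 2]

12

Step 1: Identify the maximum value: max = 14
Step 2: Identify the minimum value: min = 2
Step 3: Range = max - min = 14 - 2 = 12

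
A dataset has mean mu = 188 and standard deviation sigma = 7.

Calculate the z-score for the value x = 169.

-2.7143

Step 1: Recall the z-score formula: z = (x - mu) / sigma
Step 2: Substitute values: z = (169 - 188) / 7
Step 3: z = -19 / 7 = -2.7143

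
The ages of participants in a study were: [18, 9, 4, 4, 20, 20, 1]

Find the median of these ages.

9

Step 1: Sort the data in ascending order: [1, 4, 4, 9, 18, 20, 20]
Step 2: The number of values is n = 7.
Step 3: Since n is odd, the median is the middle value at position 4: 9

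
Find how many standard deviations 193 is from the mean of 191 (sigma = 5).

0.4

Step 1: Recall the z-score formula: z = (x - mu) / sigma
Step 2: Substitute values: z = (193 - 191) / 5
Step 3: z = 2 / 5 = 0.4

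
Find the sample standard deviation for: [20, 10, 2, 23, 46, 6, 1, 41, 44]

18.249

Step 1: Compute the mean: 21.4444
Step 2: Sum of squared deviations from the mean: 2664.2222
Step 3: Sample variance = 2664.2222 / 8 = 333.0278
Step 4: Standard deviation = sqrt(333.0278) = 18.249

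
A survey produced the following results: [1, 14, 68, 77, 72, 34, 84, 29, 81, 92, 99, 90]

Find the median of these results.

74.5

Step 1: Sort the data in ascending order: [1, 14, 29, 34, 68, 72, 77, 81, 84, 90, 92, 99]
Step 2: The number of values is n = 12.
Step 3: Since n is even, the median is the average of positions 6 and 7:
  Median = (72 + 77) / 2 = 74.5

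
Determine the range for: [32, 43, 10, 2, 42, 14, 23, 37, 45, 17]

43

Step 1: Identify the maximum value: max = 45
Step 2: Identify the minimum value: min = 2
Step 3: Range = max - min = 45 - 2 = 43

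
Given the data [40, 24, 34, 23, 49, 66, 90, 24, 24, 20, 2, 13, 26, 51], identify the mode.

24

Step 1: Count the frequency of each value:
  2: appears 1 time(s)
  13: appears 1 time(s)
  20: appears 1 time(s)
  23: appears 1 time(s)
  24: appears 3 time(s)
  26: appears 1 time(s)
  34: appears 1 time(s)
  40: appears 1 time(s)
  49: appears 1 time(s)
  51: appears 1 time(s)
  66: appears 1 time(s)
  90: appears 1 time(s)
Step 2: The value 24 appears most frequently (3 times).
Step 3: Mode = 24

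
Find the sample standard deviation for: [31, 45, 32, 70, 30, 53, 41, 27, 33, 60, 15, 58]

16.204

Step 1: Compute the mean: 41.25
Step 2: Sum of squared deviations from the mean: 2888.25
Step 3: Sample variance = 2888.25 / 11 = 262.5682
Step 4: Standard deviation = sqrt(262.5682) = 16.204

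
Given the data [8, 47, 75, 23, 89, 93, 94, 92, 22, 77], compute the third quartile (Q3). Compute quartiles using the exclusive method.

92.25

Step 1: Sort the data: [8, 22, 23, 47, 75, 77, 89, 92, 93, 94]
Step 2: n = 10
Step 3: Using the exclusive quartile method:
  Q1 = 22.75
  Q2 (median) = 76
  Q3 = 92.25
  IQR = Q3 - Q1 = 92.25 - 22.75 = 69.5
Step 4: Q3 = 92.25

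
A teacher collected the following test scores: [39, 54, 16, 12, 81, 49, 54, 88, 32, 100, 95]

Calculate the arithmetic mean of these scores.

56.3636

Step 1: Sum all values: 39 + 54 + 16 + 12 + 81 + 49 + 54 + 88 + 32 + 100 + 95 = 620
Step 2: Count the number of values: n = 11
Step 3: Mean = sum / n = 620 / 11 = 56.3636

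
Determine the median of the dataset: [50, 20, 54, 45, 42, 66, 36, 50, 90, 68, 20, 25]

47.5

Step 1: Sort the data in ascending order: [20, 20, 25, 36, 42, 45, 50, 50, 54, 66, 68, 90]
Step 2: The number of values is n = 12.
Step 3: Since n is even, the median is the average of positions 6 and 7:
  Median = (45 + 50) / 2 = 47.5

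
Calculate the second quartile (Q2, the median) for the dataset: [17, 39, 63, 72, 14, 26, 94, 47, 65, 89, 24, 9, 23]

39

Step 1: Sort the data: [9, 14, 17, 23, 24, 26, 39, 47, 63, 65, 72, 89, 94]
Step 2: n = 13
Step 3: Q2 is the median. Since n is odd, it is the middle value at position 7: 39
Step 4: Q2 = 39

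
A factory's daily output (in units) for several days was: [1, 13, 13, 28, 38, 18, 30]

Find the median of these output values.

18

Step 1: Sort the data in ascending order: [1, 13, 13, 18, 28, 30, 38]
Step 2: The number of values is n = 7.
Step 3: Since n is odd, the median is the middle value at position 4: 18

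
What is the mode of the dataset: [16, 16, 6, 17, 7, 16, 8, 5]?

16

Step 1: Count the frequency of each value:
  5: appears 1 time(s)
  6: appears 1 time(s)
  7: appears 1 time(s)
  8: appears 1 time(s)
  16: appears 3 time(s)
  17: appears 1 time(s)
Step 2: The value 16 appears most frequently (3 times).
Step 3: Mode = 16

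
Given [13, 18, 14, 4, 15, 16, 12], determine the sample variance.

20.1429

Step 1: Compute the mean: (13 + 18 + 14 + 4 + 15 + 16 + 12) / 7 = 13.1429
Step 2: Compute squared deviations from the mean:
  (13 - 13.1429)^2 = 0.0204
  (18 - 13.1429)^2 = 23.5918
  (14 - 13.1429)^2 = 0.7347
  (4 - 13.1429)^2 = 83.5918
  (15 - 13.1429)^2 = 3.449
  (16 - 13.1429)^2 = 8.1633
  (12 - 13.1429)^2 = 1.3061
Step 3: Sum of squared deviations = 120.8571
Step 4: Sample variance = 120.8571 / 6 = 20.1429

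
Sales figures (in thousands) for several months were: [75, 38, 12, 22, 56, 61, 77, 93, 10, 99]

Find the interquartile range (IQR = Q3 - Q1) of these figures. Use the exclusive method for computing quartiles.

61.5

Step 1: Sort the data: [10, 12, 22, 38, 56, 61, 75, 77, 93, 99]
Step 2: n = 10
Step 3: Using the exclusive quartile method:
  Q1 = 19.5
  Q2 (median) = 58.5
  Q3 = 81
  IQR = Q3 - Q1 = 81 - 19.5 = 61.5
Step 4: IQR = 61.5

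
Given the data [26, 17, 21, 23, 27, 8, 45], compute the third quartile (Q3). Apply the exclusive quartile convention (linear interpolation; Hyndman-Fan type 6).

27

Step 1: Sort the data: [8, 17, 21, 23, 26, 27, 45]
Step 2: n = 7
Step 3: Using the exclusive quartile method:
  Q1 = 17
  Q2 (median) = 23
  Q3 = 27
  IQR = Q3 - Q1 = 27 - 17 = 10
Step 4: Q3 = 27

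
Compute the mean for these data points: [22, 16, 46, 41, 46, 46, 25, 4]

30.75

Step 1: Sum all values: 22 + 16 + 46 + 41 + 46 + 46 + 25 + 4 = 246
Step 2: Count the number of values: n = 8
Step 3: Mean = sum / n = 246 / 8 = 30.75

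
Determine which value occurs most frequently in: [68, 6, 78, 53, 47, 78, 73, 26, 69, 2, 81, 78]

78

Step 1: Count the frequency of each value:
  2: appears 1 time(s)
  6: appears 1 time(s)
  26: appears 1 time(s)
  47: appears 1 time(s)
  53: appears 1 time(s)
  68: appears 1 time(s)
  69: appears 1 time(s)
  73: appears 1 time(s)
  78: appears 3 time(s)
  81: appears 1 time(s)
Step 2: The value 78 appears most frequently (3 times).
Step 3: Mode = 78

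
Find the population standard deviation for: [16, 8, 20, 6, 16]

5.3066

Step 1: Compute the mean: 13.2
Step 2: Sum of squared deviations from the mean: 140.8
Step 3: Population variance = 140.8 / 5 = 28.16
Step 4: Standard deviation = sqrt(28.16) = 5.3066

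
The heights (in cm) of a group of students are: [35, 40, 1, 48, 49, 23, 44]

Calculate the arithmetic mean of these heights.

34.2857

Step 1: Sum all values: 35 + 40 + 1 + 48 + 49 + 23 + 44 = 240
Step 2: Count the number of values: n = 7
Step 3: Mean = sum / n = 240 / 7 = 34.2857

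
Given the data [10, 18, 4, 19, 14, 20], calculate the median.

16

Step 1: Sort the data in ascending order: [4, 10, 14, 18, 19, 20]
Step 2: The number of values is n = 6.
Step 3: Since n is even, the median is the average of positions 3 and 4:
  Median = (14 + 18) / 2 = 16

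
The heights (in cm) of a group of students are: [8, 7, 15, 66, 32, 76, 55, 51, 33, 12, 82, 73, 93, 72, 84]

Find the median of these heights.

55

Step 1: Sort the data in ascending order: [7, 8, 12, 15, 32, 33, 51, 55, 66, 72, 73, 76, 82, 84, 93]
Step 2: The number of values is n = 15.
Step 3: Since n is odd, the median is the middle value at position 8: 55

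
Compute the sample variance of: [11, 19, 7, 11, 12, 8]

17.8667

Step 1: Compute the mean: (11 + 19 + 7 + 11 + 12 + 8) / 6 = 11.3333
Step 2: Compute squared deviations from the mean:
  (11 - 11.3333)^2 = 0.1111
  (19 - 11.3333)^2 = 58.7778
  (7 - 11.3333)^2 = 18.7778
  (11 - 11.3333)^2 = 0.1111
  (12 - 11.3333)^2 = 0.4444
  (8 - 11.3333)^2 = 11.1111
Step 3: Sum of squared deviations = 89.3333
Step 4: Sample variance = 89.3333 / 5 = 17.8667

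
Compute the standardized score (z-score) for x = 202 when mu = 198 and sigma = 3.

1.3333

Step 1: Recall the z-score formula: z = (x - mu) / sigma
Step 2: Substitute values: z = (202 - 198) / 3
Step 3: z = 4 / 3 = 1.3333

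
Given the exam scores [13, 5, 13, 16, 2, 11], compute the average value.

10

Step 1: Sum all values: 13 + 5 + 13 + 16 + 2 + 11 = 60
Step 2: Count the number of values: n = 6
Step 3: Mean = sum / n = 60 / 6 = 10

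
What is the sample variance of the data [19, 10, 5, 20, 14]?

39.3

Step 1: Compute the mean: (19 + 10 + 5 + 20 + 14) / 5 = 13.6
Step 2: Compute squared deviations from the mean:
  (19 - 13.6)^2 = 29.16
  (10 - 13.6)^2 = 12.96
  (5 - 13.6)^2 = 73.96
  (20 - 13.6)^2 = 40.96
  (14 - 13.6)^2 = 0.16
Step 3: Sum of squared deviations = 157.2
Step 4: Sample variance = 157.2 / 4 = 39.3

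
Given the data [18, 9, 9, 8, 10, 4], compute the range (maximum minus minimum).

14

Step 1: Identify the maximum value: max = 18
Step 2: Identify the minimum value: min = 4
Step 3: Range = max - min = 18 - 4 = 14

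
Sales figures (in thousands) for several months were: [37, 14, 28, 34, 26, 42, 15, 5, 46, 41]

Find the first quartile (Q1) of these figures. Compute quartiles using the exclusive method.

14.75

Step 1: Sort the data: [5, 14, 15, 26, 28, 34, 37, 41, 42, 46]
Step 2: n = 10
Step 3: Using the exclusive quartile method:
  Q1 = 14.75
  Q2 (median) = 31
  Q3 = 41.25
  IQR = Q3 - Q1 = 41.25 - 14.75 = 26.5
Step 4: Q1 = 14.75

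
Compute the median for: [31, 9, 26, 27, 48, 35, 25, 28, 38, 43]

29.5

Step 1: Sort the data in ascending order: [9, 25, 26, 27, 28, 31, 35, 38, 43, 48]
Step 2: The number of values is n = 10.
Step 3: Since n is even, the median is the average of positions 5 and 6:
  Median = (28 + 31) / 2 = 29.5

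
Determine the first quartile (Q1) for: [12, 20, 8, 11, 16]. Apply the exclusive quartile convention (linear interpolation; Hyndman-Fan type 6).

9.5

Step 1: Sort the data: [8, 11, 12, 16, 20]
Step 2: n = 5
Step 3: Using the exclusive quartile method:
  Q1 = 9.5
  Q2 (median) = 12
  Q3 = 18
  IQR = Q3 - Q1 = 18 - 9.5 = 8.5
Step 4: Q1 = 9.5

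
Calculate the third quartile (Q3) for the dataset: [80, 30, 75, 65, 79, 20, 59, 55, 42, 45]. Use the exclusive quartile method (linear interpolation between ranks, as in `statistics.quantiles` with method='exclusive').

76

Step 1: Sort the data: [20, 30, 42, 45, 55, 59, 65, 75, 79, 80]
Step 2: n = 10
Step 3: Using the exclusive quartile method:
  Q1 = 39
  Q2 (median) = 57
  Q3 = 76
  IQR = Q3 - Q1 = 76 - 39 = 37
Step 4: Q3 = 76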